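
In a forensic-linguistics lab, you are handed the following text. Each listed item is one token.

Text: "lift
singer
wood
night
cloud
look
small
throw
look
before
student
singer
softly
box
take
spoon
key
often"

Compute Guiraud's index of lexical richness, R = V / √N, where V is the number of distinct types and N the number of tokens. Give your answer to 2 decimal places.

3.77

N = 18, V = 16.
√N = 4.242641
R = 16 / 4.242641 = 3.77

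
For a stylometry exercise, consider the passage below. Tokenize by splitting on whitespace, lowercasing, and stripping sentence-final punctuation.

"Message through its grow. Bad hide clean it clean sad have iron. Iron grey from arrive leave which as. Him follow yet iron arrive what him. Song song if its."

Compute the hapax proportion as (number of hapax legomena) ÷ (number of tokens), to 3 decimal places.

0.567

Frequencies: iron:3, its:2, clean:2, arrive:2, him:2, song:2, message:1, through:1, grow:1, bad:1, hide:1, it:1, sad:1, have:1, grey:1, from:1, leave:1, which:1, as:1, follow:1, … (3 more, each freq 1)
Hapax count = 17; token count = 30.
Ratio = 17 / 30 = 0.567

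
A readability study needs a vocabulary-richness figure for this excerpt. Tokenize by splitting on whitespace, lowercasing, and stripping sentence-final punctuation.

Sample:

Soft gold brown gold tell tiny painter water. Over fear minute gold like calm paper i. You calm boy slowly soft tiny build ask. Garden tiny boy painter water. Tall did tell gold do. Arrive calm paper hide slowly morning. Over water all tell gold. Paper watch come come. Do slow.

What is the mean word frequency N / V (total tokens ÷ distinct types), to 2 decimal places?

N = 51 tokens, V = 30 types.
Mean frequency = N / V = 51 / 30 = 1.70

1.70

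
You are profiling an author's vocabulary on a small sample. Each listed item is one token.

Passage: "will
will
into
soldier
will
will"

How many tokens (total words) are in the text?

Tokens: will, will, into, soldier, will, will
N = 6

6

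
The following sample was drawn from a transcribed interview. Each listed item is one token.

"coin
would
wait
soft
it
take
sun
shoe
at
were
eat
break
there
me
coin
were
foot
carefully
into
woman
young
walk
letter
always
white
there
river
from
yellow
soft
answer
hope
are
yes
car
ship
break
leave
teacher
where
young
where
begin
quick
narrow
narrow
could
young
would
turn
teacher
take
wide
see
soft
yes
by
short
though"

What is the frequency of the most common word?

3

Frequencies: soft:3, young:3, coin:2, would:2, take:2, were:2, break:2, there:2, yes:2, teacher:2, where:2, narrow:2, wait:1, it:1, sun:1, shoe:1, at:1, eat:1, me:1, foot:1, … (25 more, each freq 1)
Most common: 'soft' with frequency 3.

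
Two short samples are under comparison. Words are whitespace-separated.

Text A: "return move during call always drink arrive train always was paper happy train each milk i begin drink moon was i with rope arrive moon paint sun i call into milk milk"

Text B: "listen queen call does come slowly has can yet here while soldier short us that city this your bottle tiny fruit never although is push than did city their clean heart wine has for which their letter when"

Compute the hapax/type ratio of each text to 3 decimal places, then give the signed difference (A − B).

A: hapax=12, V=21, ratio=0.571
B: hapax=32, V=35, ratio=0.914
Difference = 0.571 − 0.914 = -0.343

-0.343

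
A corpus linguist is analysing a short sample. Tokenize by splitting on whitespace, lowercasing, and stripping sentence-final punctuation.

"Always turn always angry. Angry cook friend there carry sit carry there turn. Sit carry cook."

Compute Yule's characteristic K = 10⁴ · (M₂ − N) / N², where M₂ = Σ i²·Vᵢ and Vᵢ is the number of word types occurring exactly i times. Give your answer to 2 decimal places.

703.13

Frequencies: carry:3, always:2, turn:2, angry:2, cook:2, there:2, sit:2, friend:1
N = 16. Frequency spectrum: V_1=1, V_2=6, V_3=1
M₂ = 1²·1 + 2²·6 + 3²·1 = 34
K = 10000 × (34 − 16) / 16² = 703.13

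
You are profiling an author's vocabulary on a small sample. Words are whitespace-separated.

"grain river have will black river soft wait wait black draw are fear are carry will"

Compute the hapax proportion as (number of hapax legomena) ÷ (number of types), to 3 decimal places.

Frequencies: river:2, will:2, black:2, wait:2, are:2, grain:1, have:1, soft:1, draw:1, fear:1, carry:1
Hapax count = 6; type count = 11.
Ratio = 6 / 11 = 0.545

0.545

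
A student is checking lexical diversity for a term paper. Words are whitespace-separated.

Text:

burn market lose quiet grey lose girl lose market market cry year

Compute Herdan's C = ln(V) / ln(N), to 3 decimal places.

N = 12, V = 8.
ln(V) = 2.079442, ln(N) = 2.484907
C = 2.079442 / 2.484907 = 0.837

0.837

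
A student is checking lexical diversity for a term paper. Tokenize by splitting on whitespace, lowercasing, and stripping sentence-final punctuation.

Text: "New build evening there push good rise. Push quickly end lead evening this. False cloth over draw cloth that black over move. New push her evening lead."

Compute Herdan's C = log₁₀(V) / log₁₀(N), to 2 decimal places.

N = 27, V = 19.
log₁₀(V) = 1.278754, log₁₀(N) = 1.431364
C = 1.278754 / 1.431364 = 0.89

0.89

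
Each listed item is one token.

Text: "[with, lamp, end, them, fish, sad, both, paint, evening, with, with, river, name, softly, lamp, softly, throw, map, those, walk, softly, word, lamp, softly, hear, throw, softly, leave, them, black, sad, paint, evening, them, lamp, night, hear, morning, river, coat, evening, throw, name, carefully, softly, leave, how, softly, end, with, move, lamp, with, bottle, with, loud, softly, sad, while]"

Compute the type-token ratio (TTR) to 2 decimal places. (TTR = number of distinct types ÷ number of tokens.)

N = 59 tokens, V = 29 types.
TTR = V / N = 29 / 59 = 0.49

0.49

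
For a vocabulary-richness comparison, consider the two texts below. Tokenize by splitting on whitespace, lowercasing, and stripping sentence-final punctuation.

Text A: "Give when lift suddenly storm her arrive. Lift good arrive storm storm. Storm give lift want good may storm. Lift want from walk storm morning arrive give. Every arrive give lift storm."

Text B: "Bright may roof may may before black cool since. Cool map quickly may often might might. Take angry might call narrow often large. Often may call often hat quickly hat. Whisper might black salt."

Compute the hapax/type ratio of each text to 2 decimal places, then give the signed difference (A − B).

-0.01

A: hapax=8, V=14, ratio=0.57
B: hapax=11, V=19, ratio=0.58
Difference = 0.57 − 0.58 = -0.01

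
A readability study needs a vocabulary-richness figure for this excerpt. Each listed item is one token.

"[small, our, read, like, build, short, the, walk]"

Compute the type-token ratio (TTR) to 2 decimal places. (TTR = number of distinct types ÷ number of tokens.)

N = 8 tokens, V = 8 types.
TTR = V / N = 8 / 8 = 1.00

1.00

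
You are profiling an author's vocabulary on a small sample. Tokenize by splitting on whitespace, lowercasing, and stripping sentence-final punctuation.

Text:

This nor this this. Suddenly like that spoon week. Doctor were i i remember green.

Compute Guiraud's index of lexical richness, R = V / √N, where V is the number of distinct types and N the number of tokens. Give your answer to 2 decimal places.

N = 15, V = 12.
√N = 3.872983
R = 12 / 3.872983 = 3.10

3.10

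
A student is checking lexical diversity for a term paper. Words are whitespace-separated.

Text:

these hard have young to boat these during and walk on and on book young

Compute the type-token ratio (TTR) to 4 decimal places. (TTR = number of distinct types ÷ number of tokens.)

0.7333

N = 15 tokens, V = 11 types.
TTR = V / N = 11 / 15 = 0.7333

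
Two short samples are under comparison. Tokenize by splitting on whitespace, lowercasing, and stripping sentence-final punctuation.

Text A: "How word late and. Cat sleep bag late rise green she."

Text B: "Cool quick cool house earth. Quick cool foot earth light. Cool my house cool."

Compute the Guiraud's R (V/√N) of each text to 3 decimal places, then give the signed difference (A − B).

1.144

A: V=10, N=11, R=3.015
B: V=7, N=14, R=1.871
Difference = 3.015 − 1.871 = 1.144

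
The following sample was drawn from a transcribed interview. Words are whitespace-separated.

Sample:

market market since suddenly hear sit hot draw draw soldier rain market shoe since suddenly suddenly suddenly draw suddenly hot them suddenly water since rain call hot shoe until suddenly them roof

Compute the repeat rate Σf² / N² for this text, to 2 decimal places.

0.10

Frequencies: suddenly:7, market:3, since:3, hot:3, draw:3, rain:2, shoe:2, them:2, hear:1, sit:1, soldier:1, water:1, call:1, until:1, roof:1
Σf² = 104; N² = 1024
Repeat rate = 104 / 1024 = 0.10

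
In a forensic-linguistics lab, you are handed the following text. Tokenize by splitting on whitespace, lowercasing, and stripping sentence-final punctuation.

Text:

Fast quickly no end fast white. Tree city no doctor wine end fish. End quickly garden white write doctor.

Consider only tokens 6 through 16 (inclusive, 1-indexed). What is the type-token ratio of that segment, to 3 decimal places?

Segment tokens 6–16: white, tree, city, no, doctor, wine, end, fish, end, quickly, garden
Segment N = 11, segment V = 10.
TTR = 10 / 11 = 0.909

0.909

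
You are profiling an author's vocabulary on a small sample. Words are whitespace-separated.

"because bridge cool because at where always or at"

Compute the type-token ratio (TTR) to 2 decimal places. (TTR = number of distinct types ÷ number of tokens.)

N = 9 tokens, V = 7 types.
TTR = V / N = 7 / 9 = 0.78

0.78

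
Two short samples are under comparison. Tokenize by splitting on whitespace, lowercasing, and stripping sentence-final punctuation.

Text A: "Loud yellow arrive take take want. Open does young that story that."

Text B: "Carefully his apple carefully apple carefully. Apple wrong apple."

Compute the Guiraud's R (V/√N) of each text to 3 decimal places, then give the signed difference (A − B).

1.554

A: V=10, N=12, R=2.887
B: V=4, N=9, R=1.333
Difference = 2.887 − 1.333 = 1.554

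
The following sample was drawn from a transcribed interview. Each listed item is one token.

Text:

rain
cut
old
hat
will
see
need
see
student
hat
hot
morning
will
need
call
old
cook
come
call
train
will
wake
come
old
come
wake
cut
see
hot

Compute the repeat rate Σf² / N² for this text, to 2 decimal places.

0.08

Frequencies: old:3, will:3, see:3, come:3, cut:2, hat:2, need:2, hot:2, call:2, wake:2, rain:1, student:1, morning:1, cook:1, train:1
Σf² = 65; N² = 841
Repeat rate = 65 / 841 = 0.08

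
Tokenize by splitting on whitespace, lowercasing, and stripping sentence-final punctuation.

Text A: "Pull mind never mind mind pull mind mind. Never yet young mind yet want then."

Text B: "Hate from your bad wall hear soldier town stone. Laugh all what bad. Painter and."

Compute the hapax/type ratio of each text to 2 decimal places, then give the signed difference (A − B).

-0.50

A: hapax=3, V=7, ratio=0.43
B: hapax=13, V=14, ratio=0.93
Difference = 0.43 − 0.93 = -0.50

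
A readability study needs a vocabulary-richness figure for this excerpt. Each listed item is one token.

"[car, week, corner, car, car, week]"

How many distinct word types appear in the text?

Distinct types: {car, corner, week}
V = 3

3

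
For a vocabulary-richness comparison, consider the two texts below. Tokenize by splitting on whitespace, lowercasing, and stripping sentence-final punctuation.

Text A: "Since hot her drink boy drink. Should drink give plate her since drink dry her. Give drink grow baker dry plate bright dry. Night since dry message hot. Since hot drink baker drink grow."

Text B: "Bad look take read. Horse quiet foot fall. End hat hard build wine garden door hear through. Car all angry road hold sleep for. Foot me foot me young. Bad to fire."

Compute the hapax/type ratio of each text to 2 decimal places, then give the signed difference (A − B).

A: hapax=5, V=14, ratio=0.36
B: hapax=25, V=28, ratio=0.89
Difference = 0.36 − 0.89 = -0.53

-0.53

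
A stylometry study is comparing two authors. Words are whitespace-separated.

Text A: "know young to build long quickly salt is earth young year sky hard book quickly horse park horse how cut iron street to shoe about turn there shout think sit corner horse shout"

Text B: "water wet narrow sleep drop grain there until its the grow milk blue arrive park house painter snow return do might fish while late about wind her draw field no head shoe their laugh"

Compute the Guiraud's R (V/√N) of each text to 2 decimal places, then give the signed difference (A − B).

A: V=27, N=33, R=4.70
B: V=34, N=34, R=5.83
Difference = 4.70 − 5.83 = -1.13

-1.13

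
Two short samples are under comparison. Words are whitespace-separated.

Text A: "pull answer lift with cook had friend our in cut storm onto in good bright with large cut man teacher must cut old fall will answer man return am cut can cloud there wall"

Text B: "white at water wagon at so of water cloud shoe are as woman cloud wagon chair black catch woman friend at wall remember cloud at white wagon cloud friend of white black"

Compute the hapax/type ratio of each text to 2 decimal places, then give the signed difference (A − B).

A: hapax=22, V=27, ratio=0.81
B: hapax=8, V=17, ratio=0.47
Difference = 0.81 − 0.47 = 0.34

0.34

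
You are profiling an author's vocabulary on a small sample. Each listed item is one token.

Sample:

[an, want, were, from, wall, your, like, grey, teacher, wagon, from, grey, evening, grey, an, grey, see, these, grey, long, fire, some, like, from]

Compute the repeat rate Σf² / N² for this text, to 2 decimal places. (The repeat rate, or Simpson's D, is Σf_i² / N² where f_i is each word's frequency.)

0.09

Frequencies: grey:5, from:3, an:2, like:2, want:1, were:1, wall:1, your:1, teacher:1, wagon:1, evening:1, see:1, these:1, long:1, fire:1, some:1
Σf² = 54; N² = 576
Repeat rate = 54 / 576 = 0.09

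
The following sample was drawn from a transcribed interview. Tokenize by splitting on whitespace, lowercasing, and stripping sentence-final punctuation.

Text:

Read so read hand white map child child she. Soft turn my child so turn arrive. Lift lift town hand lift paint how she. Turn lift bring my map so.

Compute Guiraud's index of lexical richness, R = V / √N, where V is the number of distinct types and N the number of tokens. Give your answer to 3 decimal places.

2.921

N = 30, V = 16.
√N = 5.477226
R = 16 / 5.477226 = 2.921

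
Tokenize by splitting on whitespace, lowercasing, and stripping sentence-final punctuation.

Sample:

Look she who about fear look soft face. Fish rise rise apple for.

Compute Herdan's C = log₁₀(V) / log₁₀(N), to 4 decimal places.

N = 13, V = 11.
log₁₀(V) = 1.041393, log₁₀(N) = 1.113943
C = 1.041393 / 1.113943 = 0.9349

0.9349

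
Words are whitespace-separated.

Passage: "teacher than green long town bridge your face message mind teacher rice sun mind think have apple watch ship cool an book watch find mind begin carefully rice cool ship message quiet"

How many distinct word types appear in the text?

24

Distinct types: {an, apple, begin, book, bridge, carefully, cool, face, find, green, have, long, message, mind, quiet, rice, ship, sun, teacher, than, think, town, watch, your}
V = 24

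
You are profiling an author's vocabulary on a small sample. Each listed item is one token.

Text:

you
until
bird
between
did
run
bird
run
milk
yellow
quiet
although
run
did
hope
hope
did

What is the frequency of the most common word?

3

Frequencies: did:3, run:3, bird:2, hope:2, you:1, until:1, between:1, milk:1, yellow:1, quiet:1, although:1
Most common: 'did' with frequency 3.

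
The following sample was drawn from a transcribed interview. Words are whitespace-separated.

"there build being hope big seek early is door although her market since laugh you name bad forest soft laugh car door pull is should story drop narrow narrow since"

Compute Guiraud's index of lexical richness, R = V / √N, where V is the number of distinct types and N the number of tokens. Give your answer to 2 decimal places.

4.56

N = 30, V = 25.
√N = 5.477226
R = 25 / 5.477226 = 4.56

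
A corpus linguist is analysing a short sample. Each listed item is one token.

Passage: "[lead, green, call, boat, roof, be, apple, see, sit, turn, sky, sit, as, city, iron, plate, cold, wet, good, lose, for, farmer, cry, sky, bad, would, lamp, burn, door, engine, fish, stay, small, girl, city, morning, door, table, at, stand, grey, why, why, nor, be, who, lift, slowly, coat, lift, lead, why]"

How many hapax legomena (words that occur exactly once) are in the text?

35

Frequencies: why:3, lead:2, be:2, sit:2, sky:2, city:2, door:2, lift:2, green:1, call:1, boat:1, roof:1, apple:1, see:1, turn:1, as:1, iron:1, plate:1, cold:1, wet:1, … (23 more, each freq 1)
Hapax (freq=1): apple, as, at, bad, boat, burn, call, coat, cold, cry, engine, farmer, fish, for, girl, good, green, grey, iron, lamp, lose, morning, nor, plate, roof, see, slowly, small, stand, stay, table, turn, wet, who, would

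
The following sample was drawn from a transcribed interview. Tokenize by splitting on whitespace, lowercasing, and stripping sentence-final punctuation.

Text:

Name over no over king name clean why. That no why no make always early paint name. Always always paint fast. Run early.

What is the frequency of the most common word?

Frequencies: name:3, no:3, always:3, over:2, why:2, early:2, paint:2, king:1, clean:1, that:1, make:1, fast:1, run:1
Most common: 'name' with frequency 3.

3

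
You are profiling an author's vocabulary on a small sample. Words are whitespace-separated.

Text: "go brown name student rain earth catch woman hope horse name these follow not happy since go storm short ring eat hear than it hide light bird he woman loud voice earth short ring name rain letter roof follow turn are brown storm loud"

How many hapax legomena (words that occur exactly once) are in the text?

Frequencies: name:3, go:2, brown:2, rain:2, earth:2, woman:2, follow:2, storm:2, short:2, ring:2, loud:2, student:1, catch:1, hope:1, horse:1, these:1, not:1, happy:1, since:1, eat:1, … (12 more, each freq 1)
Hapax (freq=1): are, bird, catch, eat, happy, he, hear, hide, hope, horse, it, letter, light, not, roof, since, student, than, these, turn, voice

21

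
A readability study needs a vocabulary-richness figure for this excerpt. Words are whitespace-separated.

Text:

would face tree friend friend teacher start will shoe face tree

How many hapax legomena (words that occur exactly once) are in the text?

Frequencies: face:2, tree:2, friend:2, would:1, teacher:1, start:1, will:1, shoe:1
Hapax (freq=1): shoe, start, teacher, will, would

5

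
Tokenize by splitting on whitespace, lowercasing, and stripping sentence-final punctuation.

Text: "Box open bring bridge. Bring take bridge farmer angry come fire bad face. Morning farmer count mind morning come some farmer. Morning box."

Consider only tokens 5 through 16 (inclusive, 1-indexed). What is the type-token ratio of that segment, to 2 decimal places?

Segment tokens 5–16: bring, take, bridge, farmer, angry, come, fire, bad, face, morning, farmer, count
Segment N = 12, segment V = 11.
TTR = 11 / 12 = 0.92

0.92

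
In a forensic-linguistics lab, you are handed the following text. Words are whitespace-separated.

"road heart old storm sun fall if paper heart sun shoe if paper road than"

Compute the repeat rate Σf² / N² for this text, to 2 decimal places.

Frequencies: road:2, heart:2, sun:2, if:2, paper:2, old:1, storm:1, fall:1, shoe:1, than:1
Σf² = 25; N² = 225
Repeat rate = 25 / 225 = 0.11

0.11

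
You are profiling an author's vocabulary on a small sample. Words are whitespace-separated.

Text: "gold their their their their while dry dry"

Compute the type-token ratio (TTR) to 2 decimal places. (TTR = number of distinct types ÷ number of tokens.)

0.50

N = 8 tokens, V = 4 types.
TTR = V / N = 4 / 8 = 0.50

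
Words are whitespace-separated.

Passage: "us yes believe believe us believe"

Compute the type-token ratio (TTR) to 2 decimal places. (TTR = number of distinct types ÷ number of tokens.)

0.50

N = 6 tokens, V = 3 types.
TTR = V / N = 3 / 6 = 0.50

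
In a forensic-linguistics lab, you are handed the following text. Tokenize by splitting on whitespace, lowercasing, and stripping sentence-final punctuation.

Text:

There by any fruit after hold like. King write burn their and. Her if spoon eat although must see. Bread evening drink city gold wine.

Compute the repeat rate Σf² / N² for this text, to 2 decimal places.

0.04

Frequencies: there:1, by:1, any:1, fruit:1, after:1, hold:1, like:1, king:1, write:1, burn:1, their:1, and:1, her:1, if:1, spoon:1, eat:1, although:1, must:1, see:1, bread:1, … (5 more, each freq 1)
Σf² = 25; N² = 625
Repeat rate = 25 / 625 = 0.04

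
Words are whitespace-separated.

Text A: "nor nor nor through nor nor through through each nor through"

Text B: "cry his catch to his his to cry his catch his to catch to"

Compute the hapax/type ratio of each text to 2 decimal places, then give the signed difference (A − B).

0.33

A: hapax=1, V=3, ratio=0.33
B: hapax=0, V=4, ratio=0.00
Difference = 0.33 − 0.00 = 0.33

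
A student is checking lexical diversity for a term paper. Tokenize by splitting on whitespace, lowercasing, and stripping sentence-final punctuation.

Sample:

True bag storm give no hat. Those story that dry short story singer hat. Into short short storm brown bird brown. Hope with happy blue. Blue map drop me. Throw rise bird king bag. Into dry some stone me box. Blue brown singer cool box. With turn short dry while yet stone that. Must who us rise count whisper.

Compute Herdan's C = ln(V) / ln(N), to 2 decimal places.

0.89

N = 59, V = 37.
ln(V) = 3.610918, ln(N) = 4.077537
C = 3.610918 / 4.077537 = 0.89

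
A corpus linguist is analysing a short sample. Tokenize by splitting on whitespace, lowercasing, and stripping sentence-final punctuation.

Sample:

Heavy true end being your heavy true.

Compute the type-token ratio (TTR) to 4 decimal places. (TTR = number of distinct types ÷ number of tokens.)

N = 7 tokens, V = 5 types.
TTR = V / N = 5 / 7 = 0.7143

0.7143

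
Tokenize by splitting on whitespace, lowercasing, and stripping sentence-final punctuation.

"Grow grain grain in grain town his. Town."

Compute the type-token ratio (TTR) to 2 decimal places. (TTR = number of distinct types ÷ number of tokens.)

N = 8 tokens, V = 5 types.
TTR = V / N = 5 / 8 = 0.63

0.63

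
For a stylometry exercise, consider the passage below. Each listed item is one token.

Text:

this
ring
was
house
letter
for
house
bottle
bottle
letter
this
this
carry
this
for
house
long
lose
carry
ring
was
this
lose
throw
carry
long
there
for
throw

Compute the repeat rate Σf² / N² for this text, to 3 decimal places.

0.096

Frequencies: this:5, house:3, for:3, carry:3, ring:2, was:2, letter:2, bottle:2, long:2, lose:2, throw:2, there:1
Σf² = 81; N² = 841
Repeat rate = 81 / 841 = 0.096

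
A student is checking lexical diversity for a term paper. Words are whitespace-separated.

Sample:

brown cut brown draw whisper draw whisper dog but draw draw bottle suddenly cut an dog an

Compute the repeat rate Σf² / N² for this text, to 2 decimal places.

0.13

Frequencies: draw:4, brown:2, cut:2, whisper:2, dog:2, an:2, but:1, bottle:1, suddenly:1
Σf² = 39; N² = 289
Repeat rate = 39 / 289 = 0.13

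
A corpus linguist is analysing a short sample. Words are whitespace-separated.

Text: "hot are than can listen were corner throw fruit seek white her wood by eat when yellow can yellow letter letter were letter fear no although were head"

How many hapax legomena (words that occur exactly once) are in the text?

Frequencies: were:3, letter:3, can:2, yellow:2, hot:1, are:1, than:1, listen:1, corner:1, throw:1, fruit:1, seek:1, white:1, her:1, wood:1, by:1, eat:1, when:1, fear:1, no:1, … (2 more, each freq 1)
Hapax (freq=1): although, are, by, corner, eat, fear, fruit, head, her, hot, listen, no, seek, than, throw, when, white, wood

18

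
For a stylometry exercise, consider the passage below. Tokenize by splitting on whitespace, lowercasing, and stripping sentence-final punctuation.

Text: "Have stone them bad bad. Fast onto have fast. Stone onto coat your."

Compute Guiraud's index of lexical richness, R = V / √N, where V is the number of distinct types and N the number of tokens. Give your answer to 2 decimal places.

N = 13, V = 8.
√N = 3.605551
R = 8 / 3.605551 = 2.22

2.22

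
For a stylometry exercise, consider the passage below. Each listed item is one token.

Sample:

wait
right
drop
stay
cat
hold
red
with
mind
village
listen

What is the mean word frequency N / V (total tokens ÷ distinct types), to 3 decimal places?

1.000

N = 11 tokens, V = 11 types.
Mean frequency = N / V = 11 / 11 = 1.000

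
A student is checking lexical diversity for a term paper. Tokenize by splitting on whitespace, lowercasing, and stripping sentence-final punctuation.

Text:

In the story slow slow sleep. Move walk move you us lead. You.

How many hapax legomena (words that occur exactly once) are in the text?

7

Frequencies: slow:2, move:2, you:2, in:1, the:1, story:1, sleep:1, walk:1, us:1, lead:1
Hapax (freq=1): in, lead, sleep, story, the, us, walk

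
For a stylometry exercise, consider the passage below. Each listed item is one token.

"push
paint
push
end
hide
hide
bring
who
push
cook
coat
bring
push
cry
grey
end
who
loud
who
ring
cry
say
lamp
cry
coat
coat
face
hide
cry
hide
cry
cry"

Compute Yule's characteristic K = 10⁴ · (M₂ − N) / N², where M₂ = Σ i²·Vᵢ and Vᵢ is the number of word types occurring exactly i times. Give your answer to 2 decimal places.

Frequencies: cry:6, push:4, hide:4, who:3, coat:3, end:2, bring:2, paint:1, cook:1, grey:1, loud:1, ring:1, say:1, lamp:1, face:1
N = 32. Frequency spectrum: V_1=8, V_2=2, V_3=2, V_4=2, V_6=1
M₂ = 1²·8 + 2²·2 + 3²·2 + 4²·2 + 6²·1 = 102
K = 10000 × (102 − 32) / 32² = 683.59

683.59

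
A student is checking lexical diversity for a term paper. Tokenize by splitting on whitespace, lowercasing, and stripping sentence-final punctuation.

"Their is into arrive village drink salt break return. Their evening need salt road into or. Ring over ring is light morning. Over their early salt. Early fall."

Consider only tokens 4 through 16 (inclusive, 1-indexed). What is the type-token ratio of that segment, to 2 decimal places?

0.92

Segment tokens 4–16: arrive, village, drink, salt, break, return, their, evening, need, salt, road, into, or
Segment N = 13, segment V = 12.
TTR = 12 / 13 = 0.92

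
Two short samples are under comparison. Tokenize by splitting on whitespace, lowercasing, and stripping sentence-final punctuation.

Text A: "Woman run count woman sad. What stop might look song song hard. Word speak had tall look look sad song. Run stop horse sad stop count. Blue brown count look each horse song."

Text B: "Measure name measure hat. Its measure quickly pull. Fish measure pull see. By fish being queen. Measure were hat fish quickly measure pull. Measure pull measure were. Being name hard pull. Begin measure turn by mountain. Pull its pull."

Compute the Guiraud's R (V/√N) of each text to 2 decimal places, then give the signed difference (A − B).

0.57

A: V=18, N=33, R=3.13
B: V=16, N=39, R=2.56
Difference = 3.13 − 2.56 = 0.57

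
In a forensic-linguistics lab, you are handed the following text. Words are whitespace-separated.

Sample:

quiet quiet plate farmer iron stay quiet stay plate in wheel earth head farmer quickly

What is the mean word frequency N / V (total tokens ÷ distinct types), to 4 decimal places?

1.5000

N = 15 tokens, V = 10 types.
Mean frequency = N / V = 15 / 10 = 1.5000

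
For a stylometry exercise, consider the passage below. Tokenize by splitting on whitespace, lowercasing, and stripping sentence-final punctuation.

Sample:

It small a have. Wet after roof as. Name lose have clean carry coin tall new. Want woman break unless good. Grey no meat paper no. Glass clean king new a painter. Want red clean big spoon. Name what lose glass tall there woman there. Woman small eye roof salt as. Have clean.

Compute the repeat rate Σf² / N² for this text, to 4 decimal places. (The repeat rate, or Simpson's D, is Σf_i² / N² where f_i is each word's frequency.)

0.0360

Frequencies: clean:4, have:3, woman:3, small:2, a:2, roof:2, as:2, name:2, lose:2, tall:2, new:2, want:2, no:2, glass:2, there:2, it:1, wet:1, after:1, carry:1, coin:1, … (14 more, each freq 1)
Σf² = 101; N² = 2809
Repeat rate = 101 / 2809 = 0.0360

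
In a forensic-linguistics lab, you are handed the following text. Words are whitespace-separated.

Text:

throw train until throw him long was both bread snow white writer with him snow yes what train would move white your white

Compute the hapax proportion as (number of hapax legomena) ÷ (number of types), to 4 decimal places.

Frequencies: white:3, throw:2, train:2, him:2, snow:2, until:1, long:1, was:1, both:1, bread:1, writer:1, with:1, yes:1, what:1, would:1, move:1, your:1
Hapax count = 12; type count = 17.
Ratio = 12 / 17 = 0.7059

0.7059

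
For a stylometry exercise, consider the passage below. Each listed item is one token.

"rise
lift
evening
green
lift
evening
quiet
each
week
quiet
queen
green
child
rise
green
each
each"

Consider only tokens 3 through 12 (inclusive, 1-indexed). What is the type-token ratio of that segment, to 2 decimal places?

0.70

Segment tokens 3–12: evening, green, lift, evening, quiet, each, week, quiet, queen, green
Segment N = 10, segment V = 7.
TTR = 7 / 10 = 0.70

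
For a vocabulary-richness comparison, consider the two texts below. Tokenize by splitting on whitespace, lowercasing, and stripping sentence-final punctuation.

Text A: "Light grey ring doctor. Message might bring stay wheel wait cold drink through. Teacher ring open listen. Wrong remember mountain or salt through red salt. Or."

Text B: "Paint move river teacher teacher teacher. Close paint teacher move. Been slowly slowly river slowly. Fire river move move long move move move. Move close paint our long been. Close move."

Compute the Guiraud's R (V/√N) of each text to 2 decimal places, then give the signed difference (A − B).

A: V=22, N=26, R=4.31
B: V=10, N=31, R=1.80
Difference = 4.31 − 1.80 = 2.51

2.51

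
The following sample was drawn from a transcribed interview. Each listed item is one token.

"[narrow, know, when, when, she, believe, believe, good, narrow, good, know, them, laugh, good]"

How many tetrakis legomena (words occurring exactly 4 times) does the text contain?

Frequencies: good:3, narrow:2, know:2, when:2, believe:2, she:1, them:1, laugh:1
Words with frequency 4: (none)

0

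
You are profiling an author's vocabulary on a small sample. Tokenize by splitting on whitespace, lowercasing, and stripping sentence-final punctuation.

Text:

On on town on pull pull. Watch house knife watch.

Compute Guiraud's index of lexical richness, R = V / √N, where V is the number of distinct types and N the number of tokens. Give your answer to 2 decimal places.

N = 10, V = 6.
√N = 3.162278
R = 6 / 3.162278 = 1.90

1.90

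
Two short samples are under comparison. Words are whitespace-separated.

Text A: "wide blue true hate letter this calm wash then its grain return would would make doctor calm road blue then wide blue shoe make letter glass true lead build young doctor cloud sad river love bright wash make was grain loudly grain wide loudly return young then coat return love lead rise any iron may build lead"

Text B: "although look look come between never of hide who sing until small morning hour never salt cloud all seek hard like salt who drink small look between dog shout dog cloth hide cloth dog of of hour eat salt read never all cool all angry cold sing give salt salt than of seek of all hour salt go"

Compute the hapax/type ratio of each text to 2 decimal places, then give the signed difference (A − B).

A: hapax=16, V=33, ratio=0.48
B: hapax=17, V=31, ratio=0.55
Difference = 0.48 − 0.55 = -0.07

-0.07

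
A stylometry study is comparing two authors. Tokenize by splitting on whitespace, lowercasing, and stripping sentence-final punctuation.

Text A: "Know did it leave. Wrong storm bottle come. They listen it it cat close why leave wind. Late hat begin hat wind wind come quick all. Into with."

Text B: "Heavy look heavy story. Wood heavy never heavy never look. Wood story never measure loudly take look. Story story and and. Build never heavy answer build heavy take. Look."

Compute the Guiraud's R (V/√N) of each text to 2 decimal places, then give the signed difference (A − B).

1.93

A: V=21, N=28, R=3.97
B: V=11, N=29, R=2.04
Difference = 3.97 − 2.04 = 1.93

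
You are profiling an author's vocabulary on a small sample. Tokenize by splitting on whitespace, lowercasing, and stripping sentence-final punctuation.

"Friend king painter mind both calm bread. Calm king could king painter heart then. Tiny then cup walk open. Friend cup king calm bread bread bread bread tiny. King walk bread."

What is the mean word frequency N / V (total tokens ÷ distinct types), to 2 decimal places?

N = 31 tokens, V = 14 types.
Mean frequency = N / V = 31 / 14 = 2.21

2.21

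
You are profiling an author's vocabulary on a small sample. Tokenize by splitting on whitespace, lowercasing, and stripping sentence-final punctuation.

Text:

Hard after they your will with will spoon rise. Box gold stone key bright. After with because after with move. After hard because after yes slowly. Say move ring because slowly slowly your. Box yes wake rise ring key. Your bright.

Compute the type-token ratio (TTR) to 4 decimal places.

0.4878

N = 41 tokens, V = 20 types.
TTR = V / N = 20 / 41 = 0.4878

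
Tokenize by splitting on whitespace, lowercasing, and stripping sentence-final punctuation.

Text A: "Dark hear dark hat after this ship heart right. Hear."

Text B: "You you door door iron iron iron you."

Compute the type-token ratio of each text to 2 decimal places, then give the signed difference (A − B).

0.42

TTR(A) = 8/10 = 0.80
TTR(B) = 3/8 = 0.38
Difference = 0.80 − 0.38 = 0.42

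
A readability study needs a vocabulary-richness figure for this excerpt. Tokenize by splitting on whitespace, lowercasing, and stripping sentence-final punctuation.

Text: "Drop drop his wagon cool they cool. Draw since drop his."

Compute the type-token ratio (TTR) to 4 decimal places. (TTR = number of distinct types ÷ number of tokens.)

0.6364

N = 11 tokens, V = 7 types.
TTR = V / N = 7 / 11 = 0.6364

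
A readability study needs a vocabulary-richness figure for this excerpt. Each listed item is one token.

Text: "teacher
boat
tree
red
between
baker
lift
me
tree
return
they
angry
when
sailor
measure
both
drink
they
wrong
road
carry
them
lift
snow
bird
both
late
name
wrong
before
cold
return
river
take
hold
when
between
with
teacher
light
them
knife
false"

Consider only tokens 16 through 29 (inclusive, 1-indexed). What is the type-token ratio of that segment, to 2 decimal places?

0.86

Segment tokens 16–29: both, drink, they, wrong, road, carry, them, lift, snow, bird, both, late, name, wrong
Segment N = 14, segment V = 12.
TTR = 12 / 14 = 0.86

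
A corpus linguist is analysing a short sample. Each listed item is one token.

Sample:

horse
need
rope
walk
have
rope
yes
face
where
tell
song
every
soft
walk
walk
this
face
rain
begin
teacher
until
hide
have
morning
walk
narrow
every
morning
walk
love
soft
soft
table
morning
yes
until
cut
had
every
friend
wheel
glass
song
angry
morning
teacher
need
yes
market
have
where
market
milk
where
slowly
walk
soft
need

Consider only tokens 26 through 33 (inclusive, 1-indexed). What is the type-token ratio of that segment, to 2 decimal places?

Segment tokens 26–33: narrow, every, morning, walk, love, soft, soft, table
Segment N = 8, segment V = 7.
TTR = 7 / 8 = 0.88

0.88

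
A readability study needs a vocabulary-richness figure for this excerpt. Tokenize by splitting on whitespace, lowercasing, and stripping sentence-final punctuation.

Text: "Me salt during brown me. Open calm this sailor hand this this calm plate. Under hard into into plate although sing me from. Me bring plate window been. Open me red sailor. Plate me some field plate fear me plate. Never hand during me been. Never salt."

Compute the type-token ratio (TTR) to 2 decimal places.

0.51

N = 47 tokens, V = 24 types.
TTR = V / N = 24 / 47 = 0.51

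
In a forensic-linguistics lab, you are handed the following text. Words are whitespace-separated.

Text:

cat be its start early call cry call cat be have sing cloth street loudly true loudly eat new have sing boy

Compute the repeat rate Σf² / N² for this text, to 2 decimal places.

0.07

Frequencies: cat:2, be:2, call:2, have:2, sing:2, loudly:2, its:1, start:1, early:1, cry:1, cloth:1, street:1, true:1, eat:1, new:1, boy:1
Σf² = 34; N² = 484
Repeat rate = 34 / 484 = 0.07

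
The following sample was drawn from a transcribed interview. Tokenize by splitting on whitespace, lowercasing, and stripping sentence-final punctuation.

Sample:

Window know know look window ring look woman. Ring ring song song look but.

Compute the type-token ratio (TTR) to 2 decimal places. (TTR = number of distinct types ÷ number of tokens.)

N = 14 tokens, V = 7 types.
TTR = V / N = 7 / 14 = 0.50

0.50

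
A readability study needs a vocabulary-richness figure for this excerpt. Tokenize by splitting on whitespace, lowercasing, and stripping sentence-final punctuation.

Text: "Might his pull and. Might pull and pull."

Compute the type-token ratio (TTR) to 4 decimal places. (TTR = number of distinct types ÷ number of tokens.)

0.5000

N = 8 tokens, V = 4 types.
TTR = V / N = 4 / 8 = 0.5000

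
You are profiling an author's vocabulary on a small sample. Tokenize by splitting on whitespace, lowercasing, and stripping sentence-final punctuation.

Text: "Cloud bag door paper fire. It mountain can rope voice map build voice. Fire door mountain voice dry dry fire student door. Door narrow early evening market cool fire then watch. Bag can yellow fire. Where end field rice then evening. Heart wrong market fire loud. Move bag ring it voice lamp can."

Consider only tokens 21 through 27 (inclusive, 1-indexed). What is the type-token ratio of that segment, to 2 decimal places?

Segment tokens 21–27: student, door, door, narrow, early, evening, market
Segment N = 7, segment V = 6.
TTR = 6 / 7 = 0.86

0.86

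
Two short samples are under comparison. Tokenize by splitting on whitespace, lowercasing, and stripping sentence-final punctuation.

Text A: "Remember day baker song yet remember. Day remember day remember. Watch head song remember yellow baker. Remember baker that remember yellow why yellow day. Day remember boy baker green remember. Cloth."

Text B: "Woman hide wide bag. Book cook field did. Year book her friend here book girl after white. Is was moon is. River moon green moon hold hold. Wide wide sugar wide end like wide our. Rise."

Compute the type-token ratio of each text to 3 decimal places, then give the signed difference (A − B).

TTR(A) = 13/31 = 0.419
TTR(B) = 26/36 = 0.722
Difference = 0.419 − 0.722 = -0.303

-0.303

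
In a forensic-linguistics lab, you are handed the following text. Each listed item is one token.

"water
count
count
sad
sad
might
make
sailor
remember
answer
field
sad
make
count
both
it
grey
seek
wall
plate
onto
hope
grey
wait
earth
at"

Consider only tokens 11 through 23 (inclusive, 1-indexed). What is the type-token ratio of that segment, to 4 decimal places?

0.9231

Segment tokens 11–23: field, sad, make, count, both, it, grey, seek, wall, plate, onto, hope, grey
Segment N = 13, segment V = 12.
TTR = 12 / 13 = 0.9231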